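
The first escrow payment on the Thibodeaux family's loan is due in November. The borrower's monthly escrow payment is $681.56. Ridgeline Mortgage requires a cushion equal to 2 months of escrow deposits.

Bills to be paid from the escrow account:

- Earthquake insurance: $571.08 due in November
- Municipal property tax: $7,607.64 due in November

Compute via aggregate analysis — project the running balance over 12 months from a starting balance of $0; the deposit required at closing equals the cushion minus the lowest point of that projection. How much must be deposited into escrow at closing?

$8,860.28

Cushion = 2 × $681.56 = $1,363.12
Trial balance (start $0, +$681.56 each month, − disbursements):
  Nov: +$681.56 − $8,178.72 → -$7,497.16
  Dec: +$681.56 → -$6,815.60
  Jan: +$681.56 → -$6,134.04
  Feb: +$681.56 → -$5,452.48
  Mar: +$681.56 → -$4,770.92
  Apr: +$681.56 → -$4,089.36
  May: +$681.56 → -$3,407.80
  Jun: +$681.56 → -$2,726.24
  Jul: +$681.56 → -$2,044.68
  Aug: +$681.56 → -$1,363.12
  Sep: +$681.56 → -$681.56
  Oct: +$681.56 → $0.00
Lowest trial balance = -$7,497.16 (Nov)
Initial deposit = cushion − low point = $1,363.12 − (-$7,497.16) = $8,860.28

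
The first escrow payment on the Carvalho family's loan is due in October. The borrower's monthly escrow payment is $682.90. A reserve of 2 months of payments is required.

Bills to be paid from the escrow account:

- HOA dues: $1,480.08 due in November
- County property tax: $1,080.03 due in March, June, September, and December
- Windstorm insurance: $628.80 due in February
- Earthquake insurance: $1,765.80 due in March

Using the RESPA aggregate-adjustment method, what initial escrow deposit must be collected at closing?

Cushion = 2 × $682.90 = $1,365.80
Trial balance (start $0, +$682.90 each month, − disbursements):
  Oct: +$682.90 → $682.90
  Nov: +$682.90 − $1,480.08 → -$114.28
  Dec: +$682.90 − $1,080.03 → -$511.41
  Jan: +$682.90 → $171.49
  Feb: +$682.90 − $628.80 → $225.59
  Mar: +$682.90 − $2,845.83 → -$1,937.34
  Apr: +$682.90 → -$1,254.44
  May: +$682.90 → -$571.54
  Jun: +$682.90 − $1,080.03 → -$968.67
  Jul: +$682.90 → -$285.77
  Aug: +$682.90 → $397.13
  Sep: +$682.90 − $1,080.03 → $0.00
Lowest trial balance = -$1,937.34 (Mar)
Initial deposit = cushion − low point = $1,365.80 − (-$1,937.34) = $3,303.14

$3,303.14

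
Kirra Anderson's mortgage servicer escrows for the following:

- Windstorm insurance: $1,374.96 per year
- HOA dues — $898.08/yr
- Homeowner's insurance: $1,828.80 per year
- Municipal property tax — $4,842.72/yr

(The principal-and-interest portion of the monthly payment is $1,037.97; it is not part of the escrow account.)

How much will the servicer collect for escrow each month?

$745.38

Windstorm insurance: $1,374.96
HOA dues: $898.08
Homeowner's insurance: $1,828.80
Municipal property tax: $4,842.72
Combined annual = $1,374.96 + $898.08 + $1,828.80 + $4,842.72 = $8,944.56
Per month = $8,944.56 ÷ 12 = $745.38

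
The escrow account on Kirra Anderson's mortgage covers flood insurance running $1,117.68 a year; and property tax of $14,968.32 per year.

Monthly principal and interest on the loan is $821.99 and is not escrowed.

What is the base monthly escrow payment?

Flood insurance = $1,117.68/yr
Property tax = $14,968.32/yr
Total annual escrow = $16,086.00
Monthly = $16,086.00 ÷ 12 = $1,340.50

$1,340.50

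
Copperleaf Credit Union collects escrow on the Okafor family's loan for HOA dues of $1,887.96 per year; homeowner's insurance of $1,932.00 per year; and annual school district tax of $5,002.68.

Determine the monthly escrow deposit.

HOA dues — $1,887.96/yr
Homeowner's insurance — $1,932.00/yr
School district tax — $5,002.68/yr
Total annual escrow = $1,887.96 + $1,932.00 + $5,002.68 = $8,822.64
Per month = $8,822.64 / 12 = $735.22

$735.22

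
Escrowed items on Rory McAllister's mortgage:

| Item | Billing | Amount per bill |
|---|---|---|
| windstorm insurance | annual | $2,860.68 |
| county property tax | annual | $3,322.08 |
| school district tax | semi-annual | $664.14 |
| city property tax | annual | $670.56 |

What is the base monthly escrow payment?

$681.80

Windstorm insurance: $2,860.68 per year
County property tax: $3,322.08 per year
School district tax: $664.14 × 2 = $1,328.28 per year
City property tax: $670.56 per year
Total annual escrow = $2,860.68 + $3,322.08 + $1,328.28 + $670.56 = $8,181.60
Monthly = $8,181.60 ÷ 12 = $681.80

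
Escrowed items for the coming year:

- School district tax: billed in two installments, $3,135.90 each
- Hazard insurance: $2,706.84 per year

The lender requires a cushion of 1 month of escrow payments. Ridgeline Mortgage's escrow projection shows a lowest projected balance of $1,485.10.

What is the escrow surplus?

$736.88

School district tax = $3,135.90 × 2 = $6,271.80 per year
Hazard insurance = $2,706.84 per year
Total per year = $6,271.80 + $2,706.84 = $8,978.64
Monthly = $8,978.64 / 12 = $748.22
Required reserve = 1 × $748.22 = $748.22
Excess over cushion: $1,485.10 − $748.22 = $736.88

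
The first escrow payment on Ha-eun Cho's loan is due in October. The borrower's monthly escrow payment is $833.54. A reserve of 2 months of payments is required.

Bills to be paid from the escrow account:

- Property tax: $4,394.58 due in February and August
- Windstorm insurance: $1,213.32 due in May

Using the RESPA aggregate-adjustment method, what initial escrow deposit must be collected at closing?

$2,500.62

Cushion = 2 × $833.54 = $1,667.08
Trial balance (start $0, +$833.54 each month, − disbursements):
  Oct: +$833.54 → $833.54
  Nov: +$833.54 → $1,667.08
  Dec: +$833.54 → $2,500.62
  Jan: +$833.54 → $3,334.16
  Feb: +$833.54 − $4,394.58 → -$226.88
  Mar: +$833.54 → $606.66
  Apr: +$833.54 → $1,440.20
  May: +$833.54 − $1,213.32 → $1,060.42
  Jun: +$833.54 → $1,893.96
  Jul: +$833.54 → $2,727.50
  Aug: +$833.54 − $4,394.58 → -$833.54
  Sep: +$833.54 → $0.00
Lowest trial balance = -$833.54 (Aug)
Initial deposit = cushion − low point = $1,667.08 − (-$833.54) = $2,500.62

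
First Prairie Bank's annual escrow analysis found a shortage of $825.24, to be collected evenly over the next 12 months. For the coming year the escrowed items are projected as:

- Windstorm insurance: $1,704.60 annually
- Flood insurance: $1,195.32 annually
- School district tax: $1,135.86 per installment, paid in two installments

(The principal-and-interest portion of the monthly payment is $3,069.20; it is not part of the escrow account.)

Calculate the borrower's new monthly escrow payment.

Windstorm insurance: $1,704.60
Flood insurance: $1,195.32
School district tax: $1,135.86 × 2 = $2,271.72
Combined annual = $5,171.64
Monthly = $5,171.64 ÷ 12 = $430.97
Monthly shortage recovery: $825.24 ÷ 12 = $68.77
New monthly escrow = $430.97 + $68.77 = $499.74

$499.74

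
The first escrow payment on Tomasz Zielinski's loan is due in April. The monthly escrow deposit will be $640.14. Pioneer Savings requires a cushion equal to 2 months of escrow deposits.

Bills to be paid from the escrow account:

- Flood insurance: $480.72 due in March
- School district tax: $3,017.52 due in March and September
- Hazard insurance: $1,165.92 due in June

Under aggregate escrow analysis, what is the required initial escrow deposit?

$1,622.88

Cushion = 2 × $640.14 = $1,280.28
Trial balance (start $0, +$640.14 each month, − disbursements):
  Apr: +$640.14 → $640.14
  May: +$640.14 → $1,280.28
  Jun: +$640.14 − $1,165.92 → $754.50
  Jul: +$640.14 → $1,394.64
  Aug: +$640.14 → $2,034.78
  Sep: +$640.14 − $3,017.52 → -$342.60
  Oct: +$640.14 → $297.54
  Nov: +$640.14 → $937.68
  Dec: +$640.14 → $1,577.82
  Jan: +$640.14 → $2,217.96
  Feb: +$640.14 → $2,858.10
  Mar: +$640.14 − $3,498.24 → $0.00
Lowest trial balance = -$342.60 (Sep)
Initial deposit = cushion − low point = $1,280.28 − (-$342.60) = $1,622.88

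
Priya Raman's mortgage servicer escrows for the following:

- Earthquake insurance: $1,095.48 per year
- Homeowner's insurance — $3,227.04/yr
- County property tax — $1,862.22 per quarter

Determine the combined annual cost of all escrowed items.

$11,771.40

Earthquake insurance — $1,095.48
Homeowner's insurance — $3,227.04
County property tax — $1,862.22 × 4 = $7,448.88
Yearly total = $11,771.40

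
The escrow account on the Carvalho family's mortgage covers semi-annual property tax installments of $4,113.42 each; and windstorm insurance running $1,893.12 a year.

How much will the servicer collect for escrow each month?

Property tax = $4,113.42 × 2 = $8,226.84 annually
Windstorm insurance = $1,893.12 annually
Total annual escrow = $10,119.96
Per month = $10,119.96 ÷ 12 = $843.33

$843.33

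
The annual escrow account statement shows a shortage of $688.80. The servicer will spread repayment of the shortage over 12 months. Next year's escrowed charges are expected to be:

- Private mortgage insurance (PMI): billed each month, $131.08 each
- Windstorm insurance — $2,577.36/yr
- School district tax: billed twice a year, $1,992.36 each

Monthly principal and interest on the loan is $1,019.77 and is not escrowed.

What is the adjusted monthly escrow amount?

$735.32

Private mortgage insurance (PMI): $131.08 × 12 = $1,572.96 per year
Windstorm insurance: $2,577.36 per year
School district tax: $1,992.36 × 2 = $3,984.72 per year
Total annual escrow = $1,572.96 + $2,577.36 + $3,984.72 = $8,135.04
Monthly = $8,135.04 / 12 = $677.92
Shortage spread = $688.80 / 12 = $57.40/mo
Adjusted monthly = $677.92 + $57.40 = $735.32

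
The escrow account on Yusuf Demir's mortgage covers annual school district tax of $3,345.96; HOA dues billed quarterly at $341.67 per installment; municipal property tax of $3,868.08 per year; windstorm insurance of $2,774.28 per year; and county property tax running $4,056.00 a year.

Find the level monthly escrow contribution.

School district tax: $3,345.96/yr
HOA dues: $341.67 × 4 = $1,366.68/yr
Municipal property tax: $3,868.08/yr
Windstorm insurance: $2,774.28/yr
County property tax: $4,056.00/yr
Annual escrow total = $3,345.96 + $1,366.68 + $3,868.08 + $2,774.28 + $4,056.00 = $15,411.00
Base monthly escrow = $15,411.00 / 12 = $1,284.25

$1,284.25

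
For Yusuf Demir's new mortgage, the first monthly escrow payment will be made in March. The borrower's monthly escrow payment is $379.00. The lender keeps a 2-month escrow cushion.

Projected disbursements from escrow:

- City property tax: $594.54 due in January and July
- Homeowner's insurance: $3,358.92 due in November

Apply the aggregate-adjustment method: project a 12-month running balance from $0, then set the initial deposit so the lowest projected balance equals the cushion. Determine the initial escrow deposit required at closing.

$1,300.46

Cushion = 2 × $379.00 = $758.00
Trial balance (start $0, +$379.00 each month, − disbursements):
  Mar: +$379.00 → $379.00
  Apr: +$379.00 → $758.00
  May: +$379.00 → $1,137.00
  Jun: +$379.00 → $1,516.00
  Jul: +$379.00 − $594.54 → $1,300.46
  Aug: +$379.00 → $1,679.46
  Sep: +$379.00 → $2,058.46
  Oct: +$379.00 → $2,437.46
  Nov: +$379.00 − $3,358.92 → -$542.46
  Dec: +$379.00 → -$163.46
  Jan: +$379.00 − $594.54 → -$379.00
  Feb: +$379.00 → $0.00
Lowest trial balance = -$542.46 (Nov)
Initial deposit = cushion − low point = $758.00 − (-$542.46) = $1,300.46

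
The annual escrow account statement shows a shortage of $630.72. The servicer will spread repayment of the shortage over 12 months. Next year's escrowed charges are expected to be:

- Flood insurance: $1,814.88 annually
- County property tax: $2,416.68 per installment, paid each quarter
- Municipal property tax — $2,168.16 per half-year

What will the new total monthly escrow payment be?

$1,370.72

Flood insurance: $1,814.88/yr
County property tax: $2,416.68 × 4 = $9,666.72/yr
Municipal property tax: $2,168.16 × 2 = $4,336.32/yr
Annual escrow total = $1,814.88 + $9,666.72 + $4,336.32 = $15,817.92
Base monthly escrow = $15,817.92 ÷ 12 = $1,318.16
Shortage spread = $630.72 / 12 = $52.56/mo
Adjusted monthly = $1,318.16 + $52.56 = $1,370.72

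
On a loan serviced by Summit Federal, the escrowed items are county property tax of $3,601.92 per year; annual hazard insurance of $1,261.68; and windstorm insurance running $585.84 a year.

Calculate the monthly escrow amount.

County property tax — $3,601.92 per year
Hazard insurance — $1,261.68 per year
Windstorm insurance — $585.84 per year
Yearly total = $5,449.44
Per month = $5,449.44 ÷ 12 = $454.12

$454.12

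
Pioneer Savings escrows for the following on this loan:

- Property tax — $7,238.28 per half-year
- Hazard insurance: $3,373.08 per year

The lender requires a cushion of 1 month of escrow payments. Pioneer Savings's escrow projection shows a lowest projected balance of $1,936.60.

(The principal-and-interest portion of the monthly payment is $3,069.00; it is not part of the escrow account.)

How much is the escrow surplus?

$449.13

Property tax — $7,238.28 × 2 = $14,476.56 per year
Hazard insurance — $3,373.08 per year
Yearly total = $14,476.56 + $3,373.08 = $17,849.64
Monthly escrow = $17,849.64 ÷ 12 = $1,487.47
Cushion = 1 × $1,487.47 = $1,487.47
Excess over cushion: $1,936.60 − $1,487.47 = $449.13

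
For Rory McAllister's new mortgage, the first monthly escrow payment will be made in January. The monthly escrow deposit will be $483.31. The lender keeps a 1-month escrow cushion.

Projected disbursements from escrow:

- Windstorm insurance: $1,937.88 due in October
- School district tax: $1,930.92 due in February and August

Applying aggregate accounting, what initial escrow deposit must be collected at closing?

$1,449.93

Cushion = 1 × $483.31 = $483.31
Trial balance (start $0, +$483.31 each month, − disbursements):
  Jan: +$483.31 → $483.31
  Feb: +$483.31 − $1,930.92 → -$964.30
  Mar: +$483.31 → -$480.99
  Apr: +$483.31 → $2.32
  May: +$483.31 → $485.63
  Jun: +$483.31 → $968.94
  Jul: +$483.31 → $1,452.25
  Aug: +$483.31 − $1,930.92 → $4.64
  Sep: +$483.31 → $487.95
  Oct: +$483.31 − $1,937.88 → -$966.62
  Nov: +$483.31 → -$483.31
  Dec: +$483.31 → $0.00
Lowest trial balance = -$966.62 (Oct)
Initial deposit = cushion − low point = $483.31 − (-$966.62) = $1,449.93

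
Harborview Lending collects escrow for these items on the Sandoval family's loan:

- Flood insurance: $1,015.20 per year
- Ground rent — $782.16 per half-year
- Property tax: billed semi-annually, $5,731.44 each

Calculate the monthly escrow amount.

$1,170.20

Flood insurance: $1,015.20
Ground rent: $782.16 × 2 = $1,564.32
Property tax: $5,731.44 × 2 = $11,462.88
Total per year = $14,042.40
Monthly escrow = $14,042.40 ÷ 12 = $1,170.20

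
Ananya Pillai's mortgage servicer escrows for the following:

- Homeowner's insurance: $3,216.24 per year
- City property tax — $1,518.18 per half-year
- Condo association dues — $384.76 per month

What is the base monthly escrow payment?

$905.81

Homeowner's insurance: $3,216.24 annually
City property tax: $1,518.18 × 2 = $3,036.36 annually
Condo association dues: $384.76 × 12 = $4,617.12 annually
Yearly total = $3,216.24 + $3,036.36 + $4,617.12 = $10,869.72
Monthly escrow = $10,869.72 / 12 = $905.81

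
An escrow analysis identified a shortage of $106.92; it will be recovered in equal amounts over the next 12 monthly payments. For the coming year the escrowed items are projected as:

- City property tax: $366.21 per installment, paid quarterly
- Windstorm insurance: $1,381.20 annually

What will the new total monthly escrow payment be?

$246.08

City property tax — $366.21 × 4 = $1,464.84 annually
Windstorm insurance — $1,381.20 annually
Combined annual = $2,846.04
Base monthly escrow = $2,846.04 ÷ 12 = $237.17
Shortage spread = $106.92 ÷ 12 = $8.91/mo
New monthly escrow = $237.17 + $8.91 = $246.08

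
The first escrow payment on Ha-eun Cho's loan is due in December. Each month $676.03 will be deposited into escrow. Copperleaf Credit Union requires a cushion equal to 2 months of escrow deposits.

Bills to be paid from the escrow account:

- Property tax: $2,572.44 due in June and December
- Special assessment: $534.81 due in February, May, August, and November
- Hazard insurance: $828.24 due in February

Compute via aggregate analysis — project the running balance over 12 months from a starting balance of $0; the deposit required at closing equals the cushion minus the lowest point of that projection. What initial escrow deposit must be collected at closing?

$3,662.59

Cushion = 2 × $676.03 = $1,352.06
Trial balance (start $0, +$676.03 each month, − disbursements):
  Dec: +$676.03 − $2,572.44 → -$1,896.41
  Jan: +$676.03 → -$1,220.38
  Feb: +$676.03 − $1,363.05 → -$1,907.40
  Mar: +$676.03 → -$1,231.37
  Apr: +$676.03 → -$555.34
  May: +$676.03 − $534.81 → -$414.12
  Jun: +$676.03 − $2,572.44 → -$2,310.53
  Jul: +$676.03 → -$1,634.50
  Aug: +$676.03 − $534.81 → -$1,493.28
  Sep: +$676.03 → -$817.25
  Oct: +$676.03 → -$141.22
  Nov: +$676.03 − $534.81 → $0.00
Lowest trial balance = -$2,310.53 (Jun)
Initial deposit = cushion − low point = $1,352.06 − (-$2,310.53) = $3,662.59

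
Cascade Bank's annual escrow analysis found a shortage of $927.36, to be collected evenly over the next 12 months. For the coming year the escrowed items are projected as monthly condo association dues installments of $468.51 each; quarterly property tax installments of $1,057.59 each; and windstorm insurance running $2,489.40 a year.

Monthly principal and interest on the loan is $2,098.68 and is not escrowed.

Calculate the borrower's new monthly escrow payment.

$1,105.77

Condo association dues: $468.51 × 12 = $5,622.12 annually
Property tax: $1,057.59 × 4 = $4,230.36 annually
Windstorm insurance: $2,489.40 annually
Yearly total = $12,341.88
Monthly = $12,341.88 / 12 = $1,028.49
Shortage spread = $927.36 ÷ 12 = $77.28/mo
Adjusted monthly = $1,028.49 + $77.28 = $1,105.77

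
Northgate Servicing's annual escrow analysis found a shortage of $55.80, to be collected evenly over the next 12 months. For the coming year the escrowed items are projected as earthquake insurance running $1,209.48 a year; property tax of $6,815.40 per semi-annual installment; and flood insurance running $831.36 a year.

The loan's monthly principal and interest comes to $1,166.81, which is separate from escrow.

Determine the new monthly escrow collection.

$1,310.62

Earthquake insurance — $1,209.48 annually
Property tax — $6,815.40 × 2 = $13,630.80 annually
Flood insurance — $831.36 annually
Total per year = $1,209.48 + $13,630.80 + $831.36 = $15,671.64
Monthly escrow = $15,671.64 ÷ 12 = $1,305.97
Shortage spread = $55.80 ÷ 12 = $4.65/mo
Adjusted monthly = $1,305.97 + $4.65 = $1,310.62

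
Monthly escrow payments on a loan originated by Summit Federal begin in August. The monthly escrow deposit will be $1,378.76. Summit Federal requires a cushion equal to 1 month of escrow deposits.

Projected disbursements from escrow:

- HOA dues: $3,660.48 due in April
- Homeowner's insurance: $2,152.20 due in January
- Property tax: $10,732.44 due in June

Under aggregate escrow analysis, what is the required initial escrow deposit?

Cushion = 1 × $1,378.76 = $1,378.76
Trial balance (start $0, +$1,378.76 each month, − disbursements):
  Aug: +$1,378.76 → $1,378.76
  Sep: +$1,378.76 → $2,757.52
  Oct: +$1,378.76 → $4,136.28
  Nov: +$1,378.76 → $5,515.04
  Dec: +$1,378.76 → $6,893.80
  Jan: +$1,378.76 − $2,152.20 → $6,120.36
  Feb: +$1,378.76 → $7,499.12
  Mar: +$1,378.76 → $8,877.88
  Apr: +$1,378.76 − $3,660.48 → $6,596.16
  May: +$1,378.76 → $7,974.92
  Jun: +$1,378.76 − $10,732.44 → -$1,378.76
  Jul: +$1,378.76 → $0.00
Lowest trial balance = -$1,378.76 (Jun)
Initial deposit = cushion − low point = $1,378.76 − (-$1,378.76) = $2,757.52

$2,757.52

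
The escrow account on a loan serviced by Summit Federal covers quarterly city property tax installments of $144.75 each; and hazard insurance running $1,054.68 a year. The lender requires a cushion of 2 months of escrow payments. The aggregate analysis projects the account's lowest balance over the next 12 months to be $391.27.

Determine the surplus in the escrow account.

$118.99

City property tax — $144.75 × 4 = $579.00 annually
Hazard insurance — $1,054.68 annually
Total per year = $1,633.68
Base monthly escrow = $1,633.68 / 12 = $136.14
Required reserve = 2 × $136.14 = $272.28
Surplus = $391.27 − $272.28 = $118.99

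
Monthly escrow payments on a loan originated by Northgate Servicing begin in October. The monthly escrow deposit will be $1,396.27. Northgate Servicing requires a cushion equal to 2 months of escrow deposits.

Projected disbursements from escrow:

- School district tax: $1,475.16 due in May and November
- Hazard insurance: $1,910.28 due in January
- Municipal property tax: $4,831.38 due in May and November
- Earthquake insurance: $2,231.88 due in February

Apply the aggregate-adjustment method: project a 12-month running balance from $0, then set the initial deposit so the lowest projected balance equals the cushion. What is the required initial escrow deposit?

$8,377.62

Cushion = 2 × $1,396.27 = $2,792.54
Trial balance (start $0, +$1,396.27 each month, − disbursements):
  Oct: +$1,396.27 → $1,396.27
  Nov: +$1,396.27 − $6,306.54 → -$3,514.00
  Dec: +$1,396.27 → -$2,117.73
  Jan: +$1,396.27 − $1,910.28 → -$2,631.74
  Feb: +$1,396.27 − $2,231.88 → -$3,467.35
  Mar: +$1,396.27 → -$2,071.08
  Apr: +$1,396.27 → -$674.81
  May: +$1,396.27 − $6,306.54 → -$5,585.08
  Jun: +$1,396.27 → -$4,188.81
  Jul: +$1,396.27 → -$2,792.54
  Aug: +$1,396.27 → -$1,396.27
  Sep: +$1,396.27 → $0.00
Lowest trial balance = -$5,585.08 (May)
Initial deposit = cushion − low point = $2,792.54 − (-$5,585.08) = $8,377.62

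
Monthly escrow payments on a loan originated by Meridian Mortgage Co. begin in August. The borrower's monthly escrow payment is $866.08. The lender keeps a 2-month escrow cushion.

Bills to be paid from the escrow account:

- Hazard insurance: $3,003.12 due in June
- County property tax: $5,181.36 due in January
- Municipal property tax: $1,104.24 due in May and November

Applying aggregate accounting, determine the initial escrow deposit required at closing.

$2,821.28

Cushion = 2 × $866.08 = $1,732.16
Trial balance (start $0, +$866.08 each month, − disbursements):
  Aug: +$866.08 → $866.08
  Sep: +$866.08 → $1,732.16
  Oct: +$866.08 → $2,598.24
  Nov: +$866.08 − $1,104.24 → $2,360.08
  Dec: +$866.08 → $3,226.16
  Jan: +$866.08 − $5,181.36 → -$1,089.12
  Feb: +$866.08 → -$223.04
  Mar: +$866.08 → $643.04
  Apr: +$866.08 → $1,509.12
  May: +$866.08 − $1,104.24 → $1,270.96
  Jun: +$866.08 − $3,003.12 → -$866.08
  Jul: +$866.08 → $0.00
Lowest trial balance = -$1,089.12 (Jan)
Initial deposit = cushion − low point = $1,732.16 − (-$1,089.12) = $2,821.28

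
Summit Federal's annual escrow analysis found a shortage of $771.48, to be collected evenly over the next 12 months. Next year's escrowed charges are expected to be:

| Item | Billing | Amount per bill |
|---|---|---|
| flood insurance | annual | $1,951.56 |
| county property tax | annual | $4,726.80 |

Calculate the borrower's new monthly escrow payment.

$620.82

Flood insurance = $1,951.56/yr
County property tax = $4,726.80/yr
Total annual escrow = $1,951.56 + $4,726.80 = $6,678.36
Monthly escrow = $6,678.36 ÷ 12 = $556.53
Monthly shortage recovery: $771.48 / 12 = $64.29
Adjusted monthly = $556.53 + $64.29 = $620.82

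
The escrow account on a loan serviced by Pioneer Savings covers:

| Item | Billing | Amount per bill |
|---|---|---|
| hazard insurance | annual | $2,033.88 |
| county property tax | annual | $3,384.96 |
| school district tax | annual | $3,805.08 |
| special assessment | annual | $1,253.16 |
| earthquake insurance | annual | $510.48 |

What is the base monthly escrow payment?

$915.63

Hazard insurance = $2,033.88 annually
County property tax = $3,384.96 annually
School district tax = $3,805.08 annually
Special assessment = $1,253.16 annually
Earthquake insurance = $510.48 annually
Combined annual = $10,987.56
Monthly escrow = $10,987.56 / 12 = $915.63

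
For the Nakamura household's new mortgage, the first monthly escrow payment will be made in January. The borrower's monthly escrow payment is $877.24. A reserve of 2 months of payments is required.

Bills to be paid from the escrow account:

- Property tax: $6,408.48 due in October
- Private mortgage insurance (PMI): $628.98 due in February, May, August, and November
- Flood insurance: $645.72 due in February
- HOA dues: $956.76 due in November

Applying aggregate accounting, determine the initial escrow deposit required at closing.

$2,631.72

Cushion = 2 × $877.24 = $1,754.48
Trial balance (start $0, +$877.24 each month, − disbursements):
  Jan: +$877.24 → $877.24
  Feb: +$877.24 − $1,274.70 → $479.78
  Mar: +$877.24 → $1,357.02
  Apr: +$877.24 → $2,234.26
  May: +$877.24 − $628.98 → $2,482.52
  Jun: +$877.24 → $3,359.76
  Jul: +$877.24 → $4,237.00
  Aug: +$877.24 − $628.98 → $4,485.26
  Sep: +$877.24 → $5,362.50
  Oct: +$877.24 − $6,408.48 → -$168.74
  Nov: +$877.24 − $1,585.74 → -$877.24
  Dec: +$877.24 → $0.00
Lowest trial balance = -$877.24 (Nov)
Initial deposit = cushion − low point = $1,754.48 − (-$877.24) = $2,631.72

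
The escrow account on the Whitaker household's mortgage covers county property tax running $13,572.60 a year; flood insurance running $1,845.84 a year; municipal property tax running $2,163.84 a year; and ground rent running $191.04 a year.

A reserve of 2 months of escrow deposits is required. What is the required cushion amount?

County property tax: $13,572.60 annually
Flood insurance: $1,845.84 annually
Municipal property tax: $2,163.84 annually
Ground rent: $191.04 annually
Annual escrow total = $13,572.60 + $1,845.84 + $2,163.84 + $191.04 = $17,773.32
Per month = $17,773.32 ÷ 12 = $1,481.11
Required cushion = 2 × $1,481.11 = $2,962.22

$2,962.22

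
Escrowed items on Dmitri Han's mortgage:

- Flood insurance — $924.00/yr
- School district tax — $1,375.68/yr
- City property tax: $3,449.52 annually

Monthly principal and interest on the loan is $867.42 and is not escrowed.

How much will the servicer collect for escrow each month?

Flood insurance: $924.00 per year
School district tax: $1,375.68 per year
City property tax: $3,449.52 per year
Total per year = $924.00 + $1,375.68 + $3,449.52 = $5,749.20
Monthly escrow = $5,749.20 ÷ 12 = $479.10

$479.10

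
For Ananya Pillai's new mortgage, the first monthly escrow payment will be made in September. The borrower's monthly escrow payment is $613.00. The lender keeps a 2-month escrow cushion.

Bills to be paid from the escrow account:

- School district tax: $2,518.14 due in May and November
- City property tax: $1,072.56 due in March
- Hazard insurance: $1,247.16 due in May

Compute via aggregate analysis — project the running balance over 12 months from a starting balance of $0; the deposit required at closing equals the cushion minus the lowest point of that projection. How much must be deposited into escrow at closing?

$3,065.00

Cushion = 2 × $613.00 = $1,226.00
Trial balance (start $0, +$613.00 each month, − disbursements):
  Sep: +$613.00 → $613.00
  Oct: +$613.00 → $1,226.00
  Nov: +$613.00 − $2,518.14 → -$679.14
  Dec: +$613.00 → -$66.14
  Jan: +$613.00 → $546.86
  Feb: +$613.00 → $1,159.86
  Mar: +$613.00 − $1,072.56 → $700.30
  Apr: +$613.00 → $1,313.30
  May: +$613.00 − $3,765.30 → -$1,839.00
  Jun: +$613.00 → -$1,226.00
  Jul: +$613.00 → -$613.00
  Aug: +$613.00 → $0.00
Lowest trial balance = -$1,839.00 (May)
Initial deposit = cushion − low point = $1,226.00 − (-$1,839.00) = $3,065.00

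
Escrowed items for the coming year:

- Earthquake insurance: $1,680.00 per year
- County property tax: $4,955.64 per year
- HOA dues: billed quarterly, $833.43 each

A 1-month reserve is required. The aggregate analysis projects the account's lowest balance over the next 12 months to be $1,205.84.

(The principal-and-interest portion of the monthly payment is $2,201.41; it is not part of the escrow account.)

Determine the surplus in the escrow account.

Earthquake insurance — $1,680.00/yr
County property tax — $4,955.64/yr
HOA dues — $833.43 × 4 = $3,333.72/yr
Combined annual = $1,680.00 + $4,955.64 + $3,333.72 = $9,969.36
Base monthly escrow = $9,969.36 / 12 = $830.78
Required reserve = 1 × $830.78 = $830.78
Excess over cushion: $1,205.84 − $830.78 = $375.06

$375.06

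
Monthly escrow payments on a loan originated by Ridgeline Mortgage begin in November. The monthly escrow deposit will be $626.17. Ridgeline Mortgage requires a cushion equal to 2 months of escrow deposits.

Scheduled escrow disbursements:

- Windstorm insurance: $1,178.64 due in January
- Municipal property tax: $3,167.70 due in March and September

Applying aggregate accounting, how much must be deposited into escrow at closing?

Cushion = 2 × $626.17 = $1,252.34
Trial balance (start $0, +$626.17 each month, − disbursements):
  Nov: +$626.17 → $626.17
  Dec: +$626.17 → $1,252.34
  Jan: +$626.17 − $1,178.64 → $699.87
  Feb: +$626.17 → $1,326.04
  Mar: +$626.17 − $3,167.70 → -$1,215.49
  Apr: +$626.17 → -$589.32
  May: +$626.17 → $36.85
  Jun: +$626.17 → $663.02
  Jul: +$626.17 → $1,289.19
  Aug: +$626.17 → $1,915.36
  Sep: +$626.17 − $3,167.70 → -$626.17
  Oct: +$626.17 → $0.00
Lowest trial balance = -$1,215.49 (Mar)
Initial deposit = cushion − low point = $1,252.34 − (-$1,215.49) = $2,467.83

$2,467.83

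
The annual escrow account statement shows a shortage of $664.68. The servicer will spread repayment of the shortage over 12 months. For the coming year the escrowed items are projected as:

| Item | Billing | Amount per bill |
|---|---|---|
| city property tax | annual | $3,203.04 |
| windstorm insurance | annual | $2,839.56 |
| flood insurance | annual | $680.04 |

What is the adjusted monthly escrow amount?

City property tax = $3,203.04
Windstorm insurance = $2,839.56
Flood insurance = $680.04
Total annual escrow = $3,203.04 + $2,839.56 + $680.04 = $6,722.64
Monthly = $6,722.64 / 12 = $560.22
Shortage spread = $664.68 ÷ 12 = $55.39/mo
Adjusted monthly = $560.22 + $55.39 = $615.61

$615.61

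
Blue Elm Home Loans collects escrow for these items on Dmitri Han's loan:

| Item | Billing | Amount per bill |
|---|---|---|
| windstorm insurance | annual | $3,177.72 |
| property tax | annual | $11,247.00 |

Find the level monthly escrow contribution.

$1,202.06

Windstorm insurance = $3,177.72
Property tax = $11,247.00
Yearly total = $14,424.72
Monthly escrow = $14,424.72 / 12 = $1,202.06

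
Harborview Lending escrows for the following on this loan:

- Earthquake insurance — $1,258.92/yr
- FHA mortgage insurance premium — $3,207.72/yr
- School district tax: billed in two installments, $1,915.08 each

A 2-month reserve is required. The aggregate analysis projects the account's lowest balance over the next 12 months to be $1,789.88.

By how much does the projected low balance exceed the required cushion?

Earthquake insurance: $1,258.92
FHA mortgage insurance premium: $3,207.72
School district tax: $1,915.08 × 2 = $3,830.16
Combined annual = $8,296.80
Per month = $8,296.80 ÷ 12 = $691.40
Required cushion = 2 × $691.40 = $1,382.80
Excess over cushion: $1,789.88 − $1,382.80 = $407.08

$407.08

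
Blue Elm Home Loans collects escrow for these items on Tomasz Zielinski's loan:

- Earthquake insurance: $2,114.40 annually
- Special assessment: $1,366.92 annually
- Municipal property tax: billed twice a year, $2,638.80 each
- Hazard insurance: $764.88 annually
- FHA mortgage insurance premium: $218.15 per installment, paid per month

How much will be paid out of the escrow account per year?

Earthquake insurance — $2,114.40
Special assessment — $1,366.92
Municipal property tax — $2,638.80 × 2 = $5,277.60
Hazard insurance — $764.88
FHA mortgage insurance premium — $218.15 × 12 = $2,617.80
Combined annual = $2,114.40 + $1,366.92 + $5,277.60 + $764.88 + $2,617.80 = $12,141.60

$12,141.60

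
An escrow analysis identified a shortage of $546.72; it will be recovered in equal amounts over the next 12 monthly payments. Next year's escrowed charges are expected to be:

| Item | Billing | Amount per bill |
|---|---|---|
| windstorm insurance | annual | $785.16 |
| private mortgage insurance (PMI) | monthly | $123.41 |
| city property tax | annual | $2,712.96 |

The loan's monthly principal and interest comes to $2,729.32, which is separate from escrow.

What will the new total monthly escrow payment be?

$460.48

Windstorm insurance = $785.16 annually
Private mortgage insurance (PMI) = $123.41 × 12 = $1,480.92 annually
City property tax = $2,712.96 annually
Yearly total = $785.16 + $1,480.92 + $2,712.96 = $4,979.04
Monthly escrow = $4,979.04 / 12 = $414.92
Shortage per month = $546.72 / 12 = $45.56
New monthly escrow = $414.92 + $45.56 = $460.48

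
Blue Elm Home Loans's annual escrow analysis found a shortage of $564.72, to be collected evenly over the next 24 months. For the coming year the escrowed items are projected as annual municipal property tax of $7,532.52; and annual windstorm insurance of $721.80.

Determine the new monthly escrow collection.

Municipal property tax — $7,532.52 annually
Windstorm insurance — $721.80 annually
Combined annual = $7,532.52 + $721.80 = $8,254.32
Base monthly escrow = $8,254.32 ÷ 12 = $687.86
Monthly shortage recovery: $564.72 ÷ 24 = $23.53
Adjusted monthly = $687.86 + $23.53 = $711.39

$711.39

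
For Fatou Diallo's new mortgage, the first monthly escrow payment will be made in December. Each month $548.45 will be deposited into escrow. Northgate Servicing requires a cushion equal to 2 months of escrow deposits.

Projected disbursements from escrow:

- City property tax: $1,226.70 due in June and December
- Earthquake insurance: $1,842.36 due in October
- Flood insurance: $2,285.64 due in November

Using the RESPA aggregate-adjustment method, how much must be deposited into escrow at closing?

$1,775.15

Cushion = 2 × $548.45 = $1,096.90
Trial balance (start $0, +$548.45 each month, − disbursements):
  Dec: +$548.45 − $1,226.70 → -$678.25
  Jan: +$548.45 → -$129.80
  Feb: +$548.45 → $418.65
  Mar: +$548.45 → $967.10
  Apr: +$548.45 → $1,515.55
  May: +$548.45 → $2,064.00
  Jun: +$548.45 − $1,226.70 → $1,385.75
  Jul: +$548.45 → $1,934.20
  Aug: +$548.45 → $2,482.65
  Sep: +$548.45 → $3,031.10
  Oct: +$548.45 − $1,842.36 → $1,737.19
  Nov: +$548.45 − $2,285.64 → $0.00
Lowest trial balance = -$678.25 (Dec)
Initial deposit = cushion − low point = $1,096.90 − (-$678.25) = $1,775.15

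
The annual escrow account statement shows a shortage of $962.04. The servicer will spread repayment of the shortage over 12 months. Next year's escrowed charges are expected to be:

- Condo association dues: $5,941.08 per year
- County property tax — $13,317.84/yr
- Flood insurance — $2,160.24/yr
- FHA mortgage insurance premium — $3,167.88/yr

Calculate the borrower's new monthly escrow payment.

$2,129.09

Condo association dues: $5,941.08 annually
County property tax: $13,317.84 annually
Flood insurance: $2,160.24 annually
FHA mortgage insurance premium: $3,167.88 annually
Total annual escrow = $5,941.08 + $13,317.84 + $2,160.24 + $3,167.88 = $24,587.04
Monthly = $24,587.04 ÷ 12 = $2,048.92
Monthly shortage recovery: $962.04 / 12 = $80.17
New monthly escrow = $2,048.92 + $80.17 = $2,129.09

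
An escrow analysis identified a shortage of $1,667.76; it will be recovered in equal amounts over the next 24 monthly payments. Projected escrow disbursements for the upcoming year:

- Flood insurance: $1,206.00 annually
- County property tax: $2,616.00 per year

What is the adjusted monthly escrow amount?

$387.99

Flood insurance — $1,206.00 per year
County property tax — $2,616.00 per year
Total per year = $1,206.00 + $2,616.00 = $3,822.00
Per month = $3,822.00 ÷ 12 = $318.50
Shortage per month = $1,667.76 ÷ 24 = $69.49
Adjusted monthly = $318.50 + $69.49 = $387.99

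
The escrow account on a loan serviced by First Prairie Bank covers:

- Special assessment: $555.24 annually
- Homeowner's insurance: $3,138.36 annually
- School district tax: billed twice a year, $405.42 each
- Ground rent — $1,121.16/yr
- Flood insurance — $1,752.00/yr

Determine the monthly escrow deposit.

Special assessment: $555.24/yr
Homeowner's insurance: $3,138.36/yr
School district tax: $405.42 × 2 = $810.84/yr
Ground rent: $1,121.16/yr
Flood insurance: $1,752.00/yr
Yearly total = $7,377.60
Monthly = $7,377.60 ÷ 12 = $614.80

$614.80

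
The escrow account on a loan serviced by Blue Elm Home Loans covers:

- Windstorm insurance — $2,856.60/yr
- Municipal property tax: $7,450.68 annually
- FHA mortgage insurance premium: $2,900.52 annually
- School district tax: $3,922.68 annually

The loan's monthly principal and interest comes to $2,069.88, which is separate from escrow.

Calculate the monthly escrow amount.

Windstorm insurance = $2,856.60/yr
Municipal property tax = $7,450.68/yr
FHA mortgage insurance premium = $2,900.52/yr
School district tax = $3,922.68/yr
Annual escrow total = $2,856.60 + $7,450.68 + $2,900.52 + $3,922.68 = $17,130.48
Base monthly escrow = $17,130.48 ÷ 12 = $1,427.54

$1,427.54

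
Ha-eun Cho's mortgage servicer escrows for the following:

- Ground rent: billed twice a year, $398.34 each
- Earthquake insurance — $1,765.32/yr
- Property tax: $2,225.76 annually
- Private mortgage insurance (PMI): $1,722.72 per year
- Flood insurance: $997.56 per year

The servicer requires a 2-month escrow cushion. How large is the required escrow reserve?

$1,251.34

Ground rent = $398.34 × 2 = $796.68
Earthquake insurance = $1,765.32
Property tax = $2,225.76
Private mortgage insurance (PMI) = $1,722.72
Flood insurance = $997.56
Total annual escrow = $796.68 + $1,765.32 + $2,225.76 + $1,722.72 + $997.56 = $7,508.04
Monthly escrow = $7,508.04 ÷ 12 = $625.67
Reserve = 2 × $625.67 = $1,251.34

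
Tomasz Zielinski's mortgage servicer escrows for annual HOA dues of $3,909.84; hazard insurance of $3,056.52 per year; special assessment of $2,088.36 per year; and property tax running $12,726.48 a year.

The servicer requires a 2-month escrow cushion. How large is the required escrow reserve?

$3,630.20

HOA dues — $3,909.84/yr
Hazard insurance — $3,056.52/yr
Special assessment — $2,088.36/yr
Property tax — $12,726.48/yr
Combined annual = $3,909.84 + $3,056.52 + $2,088.36 + $12,726.48 = $21,781.20
Monthly = $21,781.20 / 12 = $1,815.10
Required cushion = 2 × $1,815.10 = $3,630.20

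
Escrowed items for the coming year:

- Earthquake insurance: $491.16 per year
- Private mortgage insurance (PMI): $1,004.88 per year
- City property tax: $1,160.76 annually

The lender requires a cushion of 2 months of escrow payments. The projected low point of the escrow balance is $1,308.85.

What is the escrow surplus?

Earthquake insurance = $491.16 per year
Private mortgage insurance (PMI) = $1,004.88 per year
City property tax = $1,160.76 per year
Annual escrow total = $491.16 + $1,004.88 + $1,160.76 = $2,656.80
Monthly = $2,656.80 / 12 = $221.40
Required reserve = 2 × $221.40 = $442.80
Excess over cushion: $1,308.85 − $442.80 = $866.05

$866.05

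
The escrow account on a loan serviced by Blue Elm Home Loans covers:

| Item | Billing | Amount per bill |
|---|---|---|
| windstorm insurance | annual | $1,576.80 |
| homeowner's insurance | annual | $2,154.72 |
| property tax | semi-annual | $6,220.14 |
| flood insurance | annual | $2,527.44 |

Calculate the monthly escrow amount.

Windstorm insurance — $1,576.80 annually
Homeowner's insurance — $2,154.72 annually
Property tax — $6,220.14 × 2 = $12,440.28 annually
Flood insurance — $2,527.44 annually
Total annual escrow = $18,699.24
Per month = $18,699.24 ÷ 12 = $1,558.27

$1,558.27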